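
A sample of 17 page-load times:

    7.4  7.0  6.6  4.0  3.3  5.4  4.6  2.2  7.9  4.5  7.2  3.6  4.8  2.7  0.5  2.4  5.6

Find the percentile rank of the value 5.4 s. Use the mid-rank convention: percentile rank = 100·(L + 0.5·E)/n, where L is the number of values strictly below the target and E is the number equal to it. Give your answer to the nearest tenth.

61.8

Sorted: 0.5, 2.2, 2.4, 2.7, 3.3, 3.6, 4.0, 4.5, 4.6, 4.8, 5.4, 5.6, 6.6, 7.0, 7.2, 7.4, 7.9.
Count below 5.4: L = 10; count equal: E = 1; n = 17.
Percentile rank = 100·(10 + 0.5·1)/17 = 100·10.5/17 = 61.76.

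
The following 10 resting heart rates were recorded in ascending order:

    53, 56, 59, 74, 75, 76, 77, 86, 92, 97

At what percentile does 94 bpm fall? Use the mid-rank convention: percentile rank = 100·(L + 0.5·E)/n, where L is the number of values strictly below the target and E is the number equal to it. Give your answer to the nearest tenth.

Count below 94: L = 9; count equal: E = 0; n = 10.
Percentile rank = 100·(9 + 0.5·0)/10 = 100·9/10 = 90.

90.0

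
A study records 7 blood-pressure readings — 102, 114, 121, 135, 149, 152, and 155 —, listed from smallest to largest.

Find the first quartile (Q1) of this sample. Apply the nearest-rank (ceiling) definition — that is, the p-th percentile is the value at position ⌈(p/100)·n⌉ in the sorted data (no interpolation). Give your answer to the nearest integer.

n = 7.
Position = ⌈25/100 · 7⌉ = ⌈1.75⌉ = 2.
The value at rank 2 is 114.

114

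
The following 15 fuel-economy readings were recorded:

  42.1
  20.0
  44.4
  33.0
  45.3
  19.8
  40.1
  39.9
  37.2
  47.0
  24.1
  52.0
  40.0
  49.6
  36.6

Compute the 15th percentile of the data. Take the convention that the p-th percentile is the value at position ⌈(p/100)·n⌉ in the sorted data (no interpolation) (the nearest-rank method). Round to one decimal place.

Sorted: 19.8, 20.0, 24.1, 33.0, 36.6, 37.2, 39.9, 40.0, 40.1, 42.1, 44.4, 45.3, 47.0, 49.6, 52.0.
n = 15.
Position = ⌈15/100 · 15⌉ = ⌈2.25⌉ = 3.
The value at rank 3 is 24.1.

24.1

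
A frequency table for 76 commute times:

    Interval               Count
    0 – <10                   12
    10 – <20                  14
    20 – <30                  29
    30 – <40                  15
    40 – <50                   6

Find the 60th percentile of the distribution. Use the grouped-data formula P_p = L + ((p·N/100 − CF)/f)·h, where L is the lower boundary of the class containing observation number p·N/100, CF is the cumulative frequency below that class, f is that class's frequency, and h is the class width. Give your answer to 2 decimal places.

26.76

N = 76; target position k = 60/100 · 76 = 45.6.
Cumulative frequencies: 12, 26, 55, 70, 76.
Observation 45.6 falls in the class 20 – <30.
L = 20, CF = 26, f = 29, h = 10.
P60 = 20 + ((45.6 − 26)/29)·10 = 20 + 6.75862 = 26.7586.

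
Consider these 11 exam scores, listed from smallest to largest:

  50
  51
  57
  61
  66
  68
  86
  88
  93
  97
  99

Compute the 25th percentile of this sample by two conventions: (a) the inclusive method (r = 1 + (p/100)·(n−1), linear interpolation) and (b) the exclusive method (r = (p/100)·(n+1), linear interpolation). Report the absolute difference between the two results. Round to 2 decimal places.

2.00

n = 11.
(a) r = 3.5; between ranks 3 (57) and 4 (61): 59.
(b) r = 3 → value at rank 3 = 57.
|59 − 57| = 2.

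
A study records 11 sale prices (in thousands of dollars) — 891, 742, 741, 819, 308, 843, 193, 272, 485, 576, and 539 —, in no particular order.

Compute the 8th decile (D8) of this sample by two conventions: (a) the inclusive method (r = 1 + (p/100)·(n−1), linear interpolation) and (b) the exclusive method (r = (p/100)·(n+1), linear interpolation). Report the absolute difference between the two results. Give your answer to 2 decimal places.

Sorted: 193, 272, 308, 485, 539, 576, 741, 742, 819, 843, 891.
n = 11.
(a) r = 9 → value at rank 9 = 819.
(b) r = 9.6; between ranks 9 (819) and 10 (843): 833.4.
|819 − 833.4| = 14.4.

14.40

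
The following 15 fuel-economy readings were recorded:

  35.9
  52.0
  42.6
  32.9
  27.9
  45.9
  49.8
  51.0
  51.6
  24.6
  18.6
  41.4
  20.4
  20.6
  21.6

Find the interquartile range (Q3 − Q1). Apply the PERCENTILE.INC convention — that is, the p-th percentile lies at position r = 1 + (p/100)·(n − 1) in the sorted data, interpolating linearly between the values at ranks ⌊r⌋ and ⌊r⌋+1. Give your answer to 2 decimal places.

Sorted: 18.6, 20.4, 20.6, 21.6, 24.6, 27.9, 32.9, 35.9, 41.4, 42.6, 45.9, 49.8, 51.0, 51.6, 52.0.
n = 15.
P25: r = 4.5; ranks 4–5 are 21.6, 24.6; interpolating gives 23.1.
P75: r = 11.5; ranks 11–12 are 45.9, 49.8; interpolating gives 47.85.
Difference: 47.85 − 23.1 = 24.75.

24.75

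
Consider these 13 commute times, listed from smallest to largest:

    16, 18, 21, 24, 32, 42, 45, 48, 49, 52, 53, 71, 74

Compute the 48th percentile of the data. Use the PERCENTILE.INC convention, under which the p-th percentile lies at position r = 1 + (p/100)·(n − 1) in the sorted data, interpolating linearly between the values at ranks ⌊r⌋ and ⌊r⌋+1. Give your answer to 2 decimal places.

44.28

n = 13.
r = 1 + (48/100)·(13 − 1) = 1 + 5.76 = 6.76.
Rank 6 is 42 and rank 7 is 45.
Interpolate: 42 + 0.76·(45 − 42) = 42 + 0.76·3 = 44.28.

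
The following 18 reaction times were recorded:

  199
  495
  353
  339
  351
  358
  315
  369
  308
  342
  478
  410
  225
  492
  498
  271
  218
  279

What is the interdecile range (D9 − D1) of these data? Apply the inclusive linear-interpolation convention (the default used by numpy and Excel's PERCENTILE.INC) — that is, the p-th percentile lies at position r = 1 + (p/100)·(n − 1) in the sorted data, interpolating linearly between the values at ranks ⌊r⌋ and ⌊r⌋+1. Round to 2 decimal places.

Sorted: 199, 218, 225, 271, 279, 308, 315, 339, 342, 351, 353, 358, 369, 410, 478, 492, 495, 498.
n = 18.
P10: r = 2.7; ranks 2–3 are 218, 225; interpolating gives 222.9.
P90: r = 16.3; ranks 16–17 are 492, 495; interpolating gives 492.9.
Difference: 492.9 − 222.9 = 270.

270.00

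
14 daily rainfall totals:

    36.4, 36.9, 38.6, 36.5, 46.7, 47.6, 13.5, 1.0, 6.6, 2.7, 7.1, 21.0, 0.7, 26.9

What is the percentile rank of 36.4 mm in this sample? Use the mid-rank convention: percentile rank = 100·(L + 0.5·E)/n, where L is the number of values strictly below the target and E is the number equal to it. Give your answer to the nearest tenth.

60.7

Sorted: 0.7, 1.0, 2.7, 6.6, 7.1, 13.5, 21.0, 26.9, 36.4, 36.5, 36.9, 38.6, 46.7, 47.6.
Count below 36.4: L = 8; count equal: E = 1; n = 14.
Percentile rank = 100·(8 + 0.5·1)/14 = 100·8.5/14 = 60.71.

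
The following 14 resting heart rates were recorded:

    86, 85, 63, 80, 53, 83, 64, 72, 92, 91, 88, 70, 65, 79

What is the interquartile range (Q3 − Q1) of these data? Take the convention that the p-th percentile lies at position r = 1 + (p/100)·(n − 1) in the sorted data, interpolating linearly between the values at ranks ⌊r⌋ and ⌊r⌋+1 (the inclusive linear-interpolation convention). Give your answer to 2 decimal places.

Sorted: 53, 63, 64, 65, 70, 72, 79, 80, 83, 85, 86, 88, 91, 92.
n = 14.
P25: r = 4.25; ranks 4–5 are 65, 70; interpolating gives 66.25.
P75: r = 10.75; ranks 10–11 are 85, 86; interpolating gives 85.75.
Difference: 85.75 − 66.25 = 19.5.

19.50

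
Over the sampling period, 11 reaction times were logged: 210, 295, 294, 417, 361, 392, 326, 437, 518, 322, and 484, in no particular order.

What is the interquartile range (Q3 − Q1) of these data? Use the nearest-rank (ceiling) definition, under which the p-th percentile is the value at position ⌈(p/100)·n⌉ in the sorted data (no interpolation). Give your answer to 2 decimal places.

Sorted: 210, 294, 295, 322, 326, 361, 392, 417, 437, 484, 518.
n = 11.
P25: rank ⌈25/100·11⌉ = 3 → 295.
P75: rank ⌈75/100·11⌉ = 9 → 437.
Difference: 437 − 295 = 142.

142.00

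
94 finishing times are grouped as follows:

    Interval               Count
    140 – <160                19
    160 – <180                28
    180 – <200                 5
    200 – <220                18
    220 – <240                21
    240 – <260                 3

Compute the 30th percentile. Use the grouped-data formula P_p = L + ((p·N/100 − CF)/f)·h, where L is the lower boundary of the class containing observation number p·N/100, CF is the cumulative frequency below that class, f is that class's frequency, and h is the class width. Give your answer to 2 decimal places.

N = 94; target position k = 30/100 · 94 = 28.2.
Cumulative frequencies: 19, 47, 52, 70, 91, 94.
Observation 28.2 falls in the class 160 – <180.
L = 160, CF = 19, f = 28, h = 20.
P30 = 160 + ((28.2 − 19)/28)·20 = 160 + 6.57143 = 166.571.

166.57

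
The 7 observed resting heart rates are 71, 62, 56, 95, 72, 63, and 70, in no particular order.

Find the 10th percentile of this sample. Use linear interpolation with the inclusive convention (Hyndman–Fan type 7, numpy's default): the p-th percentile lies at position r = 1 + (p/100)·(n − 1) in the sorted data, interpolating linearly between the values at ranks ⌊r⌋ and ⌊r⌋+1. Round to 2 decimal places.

59.60

Sorted: 56, 62, 63, 70, 71, 72, 95.
n = 7.
r = 1 + (10/100)·(7 − 1) = 1 + 0.6 = 1.6.
Rank 1 is 56 and rank 2 is 62.
Interpolate: 56 + 0.6·(62 − 56) = 56 + 0.6·6 = 59.6.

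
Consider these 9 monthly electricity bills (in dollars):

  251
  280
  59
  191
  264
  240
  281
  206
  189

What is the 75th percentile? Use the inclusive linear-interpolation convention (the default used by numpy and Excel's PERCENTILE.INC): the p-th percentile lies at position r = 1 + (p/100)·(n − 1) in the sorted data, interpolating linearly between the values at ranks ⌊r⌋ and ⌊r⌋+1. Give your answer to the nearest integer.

264

Sorted: 59, 189, 191, 206, 240, 251, 264, 280, 281.
n = 9.
r = 1 + (75/100)·(9 − 1) = 1 + 6 = 7.
r is an integer, so P75 is the value at rank 7: 264.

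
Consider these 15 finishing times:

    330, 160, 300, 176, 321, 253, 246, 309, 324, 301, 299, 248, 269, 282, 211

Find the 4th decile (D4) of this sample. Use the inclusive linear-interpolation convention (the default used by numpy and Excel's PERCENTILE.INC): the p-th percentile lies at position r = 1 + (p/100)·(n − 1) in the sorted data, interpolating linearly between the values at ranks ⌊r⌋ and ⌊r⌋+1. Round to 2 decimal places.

262.60

Sorted: 160, 176, 211, 246, 248, 253, 269, 282, 299, 300, 301, 309, 321, 324, 330.
n = 15.
r = 1 + (40/100)·(15 − 1) = 1 + 5.6 = 6.6.
Rank 6 is 253 and rank 7 is 269.
Interpolate: 253 + 0.6·(269 − 253) = 253 + 0.6·16 = 262.6.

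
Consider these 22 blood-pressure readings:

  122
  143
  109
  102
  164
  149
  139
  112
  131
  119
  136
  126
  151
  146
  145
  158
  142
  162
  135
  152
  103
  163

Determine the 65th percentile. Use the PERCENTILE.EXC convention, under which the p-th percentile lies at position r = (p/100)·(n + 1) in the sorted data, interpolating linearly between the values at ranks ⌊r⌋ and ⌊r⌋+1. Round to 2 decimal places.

145.95

Sorted: 102, 103, 109, 112, 119, 122, 126, 131, 135, 136, 139, 142, 143, 145, 146, 149, 151, 152, 158, 162, 163, 164.
n = 22.
r = (65/100)·(22 + 1) = 14.95.
Rank 14 is 145 and rank 15 is 146.
Interpolate: 145 + 0.95·(146 − 145) = 145 + 0.95·1 = 145.95.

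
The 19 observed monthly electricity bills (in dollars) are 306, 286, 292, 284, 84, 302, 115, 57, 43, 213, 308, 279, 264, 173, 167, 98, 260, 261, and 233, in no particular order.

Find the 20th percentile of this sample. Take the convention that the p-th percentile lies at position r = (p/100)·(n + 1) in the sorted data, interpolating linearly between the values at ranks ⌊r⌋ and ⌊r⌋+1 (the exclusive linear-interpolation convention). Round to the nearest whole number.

Sorted: 43, 57, 84, 98, 115, 167, 173, 213, 233, 260, 261, 264, 279, 284, 286, 292, 302, 306, 308.
n = 19.
r = (20/100)·(19 + 1) = 4.
r is an integer, so P20 is the value at rank 4: 98.

98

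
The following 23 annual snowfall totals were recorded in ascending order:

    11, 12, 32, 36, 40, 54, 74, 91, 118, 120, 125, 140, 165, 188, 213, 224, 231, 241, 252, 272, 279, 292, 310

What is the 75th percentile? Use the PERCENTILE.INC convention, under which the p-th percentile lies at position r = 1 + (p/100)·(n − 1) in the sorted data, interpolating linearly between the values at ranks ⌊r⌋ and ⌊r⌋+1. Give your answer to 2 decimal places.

n = 23.
r = 1 + (75/100)·(23 − 1) = 1 + 16.5 = 17.5.
Rank 17 is 231 and rank 18 is 241.
Interpolate: 231 + 0.5·(241 − 231) = 231 + 0.5·10 = 236.

236.00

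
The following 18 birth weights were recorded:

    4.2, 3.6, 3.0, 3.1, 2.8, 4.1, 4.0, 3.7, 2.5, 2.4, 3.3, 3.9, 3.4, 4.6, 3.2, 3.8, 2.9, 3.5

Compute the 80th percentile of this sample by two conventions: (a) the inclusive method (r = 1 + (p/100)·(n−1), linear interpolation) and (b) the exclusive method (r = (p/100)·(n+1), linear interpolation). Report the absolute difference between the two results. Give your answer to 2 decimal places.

Sorted: 2.4, 2.5, 2.8, 2.9, 3.0, 3.1, 3.2, 3.3, 3.4, 3.5, 3.6, 3.7, 3.8, 3.9, 4.0, 4.1, 4.2, 4.6.
n = 18.
(a) r = 14.6; between ranks 14 (3.9) and 15 (4.0): 3.96.
(b) r = 15.2; between ranks 15 (4.0) and 16 (4.1): 4.02.
|3.96 − 4.02| = 0.06.

0.06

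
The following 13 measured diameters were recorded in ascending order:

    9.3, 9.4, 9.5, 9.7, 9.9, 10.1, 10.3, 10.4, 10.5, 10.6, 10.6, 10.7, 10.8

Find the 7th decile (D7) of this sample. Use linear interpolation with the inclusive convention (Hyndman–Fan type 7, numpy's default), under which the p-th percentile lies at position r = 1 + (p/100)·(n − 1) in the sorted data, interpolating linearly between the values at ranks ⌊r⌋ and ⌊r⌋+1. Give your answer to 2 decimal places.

10.54

n = 13.
r = 1 + (70/100)·(13 − 1) = 1 + 8.4 = 9.4.
Rank 9 is 10.5 and rank 10 is 10.6.
Interpolate: 10.5 + 0.4·(10.6 − 10.5) = 10.5 + 0.4·0.1 = 10.54.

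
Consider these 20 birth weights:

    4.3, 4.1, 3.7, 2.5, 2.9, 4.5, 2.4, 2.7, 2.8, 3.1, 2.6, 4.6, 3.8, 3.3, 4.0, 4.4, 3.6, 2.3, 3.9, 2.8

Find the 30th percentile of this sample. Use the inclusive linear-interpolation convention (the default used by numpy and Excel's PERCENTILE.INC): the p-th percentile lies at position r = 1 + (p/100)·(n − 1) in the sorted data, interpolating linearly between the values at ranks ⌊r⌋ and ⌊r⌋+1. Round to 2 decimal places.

2.80

Sorted: 2.3, 2.4, 2.5, 2.6, 2.7, 2.8, 2.8, 2.9, 3.1, 3.3, 3.6, 3.7, 3.8, 3.9, 4.0, 4.1, 4.3, 4.4, 4.5, 4.6.
n = 20.
r = 1 + (30/100)·(20 − 1) = 1 + 5.7 = 6.7.
Rank 6 is 2.8 and rank 7 is 2.8.
Interpolate: 2.8 + 0.7·(2.8 − 2.8) = 2.8 + 0.7·0 = 2.8.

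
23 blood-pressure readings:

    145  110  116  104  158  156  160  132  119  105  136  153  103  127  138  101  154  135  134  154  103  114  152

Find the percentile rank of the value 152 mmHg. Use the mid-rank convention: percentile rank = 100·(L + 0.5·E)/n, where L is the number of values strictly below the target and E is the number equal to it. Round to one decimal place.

Sorted: 101, 103, 103, 104, 105, 110, 114, 116, 119, 127, 132, 134, 135, 136, 138, 145, 152, 153, 154, 154, 156, 158, 160.
Count below 152: L = 16; count equal: E = 1; n = 23.
Percentile rank = 100·(16 + 0.5·1)/23 = 100·16.5/23 = 71.74.

71.7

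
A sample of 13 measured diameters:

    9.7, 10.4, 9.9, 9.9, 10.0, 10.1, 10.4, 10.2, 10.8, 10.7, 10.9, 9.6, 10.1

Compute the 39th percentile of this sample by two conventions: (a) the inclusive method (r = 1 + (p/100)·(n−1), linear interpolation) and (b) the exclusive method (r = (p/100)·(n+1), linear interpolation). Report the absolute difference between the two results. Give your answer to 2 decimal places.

Sorted: 9.6, 9.7, 9.9, 9.9, 10.0, 10.1, 10.1, 10.2, 10.4, 10.4, 10.7, 10.8, 10.9.
n = 13.
(a) r = 5.68; between ranks 5 (10.0) and 6 (10.1): 10.068.
(b) r = 5.46; between ranks 5 (10.0) and 6 (10.1): 10.046.
|10.068 − 10.046| = 0.022.

0.02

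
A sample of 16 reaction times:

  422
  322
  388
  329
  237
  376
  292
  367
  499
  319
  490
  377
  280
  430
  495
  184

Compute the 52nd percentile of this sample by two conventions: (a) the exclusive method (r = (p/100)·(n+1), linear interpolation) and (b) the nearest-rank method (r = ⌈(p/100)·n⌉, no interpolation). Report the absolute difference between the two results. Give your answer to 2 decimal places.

Sorted: 184, 237, 280, 292, 319, 322, 329, 367, 376, 377, 388, 422, 430, 490, 495, 499.
n = 16.
(a) r = 8.84; between ranks 8 (367) and 9 (376): 374.56.
(b) the nearest-rank method: rank 9 → 376.
|374.56 − 376| = 1.44.

1.44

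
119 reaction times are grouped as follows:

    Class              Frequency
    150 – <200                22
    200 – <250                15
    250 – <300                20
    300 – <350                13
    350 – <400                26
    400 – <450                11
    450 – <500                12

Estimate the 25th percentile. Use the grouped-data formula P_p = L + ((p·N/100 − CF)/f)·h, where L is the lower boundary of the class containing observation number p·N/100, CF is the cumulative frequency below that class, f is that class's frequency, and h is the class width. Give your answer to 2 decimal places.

N = 119; target position k = 25/100 · 119 = 29.75.
Cumulative frequencies: 22, 37, 57, 70, 96, 107, 119.
Observation 29.75 falls in the class 200 – <250.
L = 200, CF = 22, f = 15, h = 50.
P25 = 200 + ((29.75 − 22)/15)·50 = 200 + 25.8333 = 225.833.

225.83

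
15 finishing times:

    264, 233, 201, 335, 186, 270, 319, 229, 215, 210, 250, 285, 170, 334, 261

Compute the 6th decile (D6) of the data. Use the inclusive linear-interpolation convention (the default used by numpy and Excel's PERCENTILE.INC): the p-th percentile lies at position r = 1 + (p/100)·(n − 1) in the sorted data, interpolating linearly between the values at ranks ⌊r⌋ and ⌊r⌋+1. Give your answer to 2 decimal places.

262.20

Sorted: 170, 186, 201, 210, 215, 229, 233, 250, 261, 264, 270, 285, 319, 334, 335.
n = 15.
r = 1 + (60/100)·(15 − 1) = 1 + 8.4 = 9.4.
Rank 9 is 261 and rank 10 is 264.
Interpolate: 261 + 0.4·(264 − 261) = 261 + 0.4·3 = 262.2.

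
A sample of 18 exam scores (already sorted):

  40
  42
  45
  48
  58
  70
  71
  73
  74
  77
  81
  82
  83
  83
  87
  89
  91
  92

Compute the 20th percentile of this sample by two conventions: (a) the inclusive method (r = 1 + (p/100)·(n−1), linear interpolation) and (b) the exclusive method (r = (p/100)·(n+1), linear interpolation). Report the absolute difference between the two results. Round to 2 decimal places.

n = 18.
(a) r = 4.4; between ranks 4 (48) and 5 (58): 52.
(b) r = 3.8; between ranks 3 (45) and 4 (48): 47.4.
|52 − 47.4| = 4.6.

4.60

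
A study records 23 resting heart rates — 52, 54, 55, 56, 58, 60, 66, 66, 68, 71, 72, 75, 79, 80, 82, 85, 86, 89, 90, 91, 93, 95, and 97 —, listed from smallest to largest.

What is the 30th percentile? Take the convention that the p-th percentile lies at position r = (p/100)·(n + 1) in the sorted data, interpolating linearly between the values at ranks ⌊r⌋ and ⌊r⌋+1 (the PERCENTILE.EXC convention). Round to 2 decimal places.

n = 23.
r = (30/100)·(23 + 1) = 7.2.
Rank 7 is 66 and rank 8 is 66.
Interpolate: 66 + 0.2·(66 − 66) = 66 + 0.2·0 = 66.

66.00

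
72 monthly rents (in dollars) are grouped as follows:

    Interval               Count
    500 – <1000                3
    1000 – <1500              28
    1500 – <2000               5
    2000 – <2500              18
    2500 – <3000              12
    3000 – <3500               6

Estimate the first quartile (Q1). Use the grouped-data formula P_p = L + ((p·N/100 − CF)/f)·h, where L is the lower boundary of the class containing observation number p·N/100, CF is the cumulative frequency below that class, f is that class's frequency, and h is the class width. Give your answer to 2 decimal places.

1267.86

N = 72; target position k = 25/100 · 72 = 18.
Cumulative frequencies: 3, 31, 36, 54, 66, 72.
Observation 18 falls in the class 1000 – <1500.
L = 1000, CF = 3, f = 28, h = 500.
P25 = 1000 + ((18 − 3)/28)·500 = 1000 + 267.857 = 1267.86.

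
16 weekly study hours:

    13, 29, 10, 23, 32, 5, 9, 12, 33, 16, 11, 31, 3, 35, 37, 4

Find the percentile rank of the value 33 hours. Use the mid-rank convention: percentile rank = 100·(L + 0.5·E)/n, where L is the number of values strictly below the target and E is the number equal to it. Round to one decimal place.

Sorted: 3, 4, 5, 9, 10, 11, 12, 13, 16, 23, 29, 31, 32, 33, 35, 37.
Count below 33: L = 13; count equal: E = 1; n = 16.
Percentile rank = 100·(13 + 0.5·1)/16 = 100·13.5/16 = 84.38.

84.4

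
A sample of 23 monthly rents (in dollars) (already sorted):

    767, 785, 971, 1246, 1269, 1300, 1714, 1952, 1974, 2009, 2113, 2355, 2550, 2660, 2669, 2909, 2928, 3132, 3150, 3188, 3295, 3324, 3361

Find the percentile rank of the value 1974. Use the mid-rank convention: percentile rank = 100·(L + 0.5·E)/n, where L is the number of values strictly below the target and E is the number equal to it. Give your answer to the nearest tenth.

Count below 1974: L = 8; count equal: E = 1; n = 23.
Percentile rank = 100·(8 + 0.5·1)/23 = 100·8.5/23 = 36.96.

37.0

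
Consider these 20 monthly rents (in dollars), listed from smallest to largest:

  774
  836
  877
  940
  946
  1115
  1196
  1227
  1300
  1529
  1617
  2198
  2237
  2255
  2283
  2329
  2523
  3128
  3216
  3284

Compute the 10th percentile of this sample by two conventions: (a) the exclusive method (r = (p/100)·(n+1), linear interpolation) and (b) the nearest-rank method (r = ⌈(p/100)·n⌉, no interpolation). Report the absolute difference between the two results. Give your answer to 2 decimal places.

4.10

n = 20.
(a) r = 2.1; between ranks 2 (836) and 3 (877): 840.1.
(b) the nearest-rank method: rank 2 → 836.
|840.1 − 836| = 4.1.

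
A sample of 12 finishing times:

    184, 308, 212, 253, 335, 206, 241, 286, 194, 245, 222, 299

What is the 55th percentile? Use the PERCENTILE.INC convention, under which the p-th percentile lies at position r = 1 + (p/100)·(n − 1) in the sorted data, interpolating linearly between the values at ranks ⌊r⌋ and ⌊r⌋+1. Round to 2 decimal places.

245.40

Sorted: 184, 194, 206, 212, 222, 241, 245, 253, 286, 299, 308, 335.
n = 12.
r = 1 + (55/100)·(12 − 1) = 1 + 6.05 = 7.05.
Rank 7 is 245 and rank 8 is 253.
Interpolate: 245 + 0.05·(253 − 245) = 245 + 0.05·8 = 245.4.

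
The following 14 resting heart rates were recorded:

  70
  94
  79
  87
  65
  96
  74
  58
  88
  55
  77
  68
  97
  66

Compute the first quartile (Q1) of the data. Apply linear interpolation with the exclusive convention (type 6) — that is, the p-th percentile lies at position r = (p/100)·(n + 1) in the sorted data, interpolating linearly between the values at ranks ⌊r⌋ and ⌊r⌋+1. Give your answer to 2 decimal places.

65.75

Sorted: 55, 58, 65, 66, 68, 70, 74, 77, 79, 87, 88, 94, 96, 97.
n = 14.
r = (25/100)·(14 + 1) = 3.75.
Rank 3 is 65 and rank 4 is 66.
Interpolate: 65 + 0.75·(66 − 65) = 65 + 0.75·1 = 65.75.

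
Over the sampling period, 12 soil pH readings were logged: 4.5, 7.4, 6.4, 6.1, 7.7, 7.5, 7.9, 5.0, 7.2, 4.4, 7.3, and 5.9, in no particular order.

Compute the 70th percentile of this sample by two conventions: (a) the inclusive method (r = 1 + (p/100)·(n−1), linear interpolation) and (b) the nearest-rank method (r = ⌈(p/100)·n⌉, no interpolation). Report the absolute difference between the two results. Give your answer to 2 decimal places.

Sorted: 4.4, 4.5, 5.0, 5.9, 6.1, 6.4, 7.2, 7.3, 7.4, 7.5, 7.7, 7.9.
n = 12.
(a) r = 8.7; between ranks 8 (7.3) and 9 (7.4): 7.37.
(b) the nearest-rank method: rank 9 → 7.4.
|7.37 − 7.4| = 0.03.

0.03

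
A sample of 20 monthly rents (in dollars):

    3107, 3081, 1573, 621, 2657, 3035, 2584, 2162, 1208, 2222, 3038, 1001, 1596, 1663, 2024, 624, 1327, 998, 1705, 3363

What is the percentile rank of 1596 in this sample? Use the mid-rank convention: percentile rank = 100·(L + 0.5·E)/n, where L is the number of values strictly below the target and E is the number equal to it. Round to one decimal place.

37.5

Sorted: 621, 624, 998, 1001, 1208, 1327, 1573, 1596, 1663, 1705, 2024, 2162, 2222, 2584, 2657, 3035, 3038, 3081, 3107, 3363.
Count below 1596: L = 7; count equal: E = 1; n = 20.
Percentile rank = 100·(7 + 0.5·1)/20 = 100·7.5/20 = 37.5.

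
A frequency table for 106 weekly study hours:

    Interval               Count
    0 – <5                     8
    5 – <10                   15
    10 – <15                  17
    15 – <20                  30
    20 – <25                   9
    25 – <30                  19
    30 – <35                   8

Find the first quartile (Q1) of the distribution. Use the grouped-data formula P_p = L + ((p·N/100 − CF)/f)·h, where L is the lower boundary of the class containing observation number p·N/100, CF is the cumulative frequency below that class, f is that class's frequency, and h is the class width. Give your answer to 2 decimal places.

11.03

N = 106; target position k = 25/100 · 106 = 26.5.
Cumulative frequencies: 8, 23, 40, 70, 79, 98, 106.
Observation 26.5 falls in the class 10 – <15.
L = 10, CF = 23, f = 17, h = 5.
P25 = 10 + ((26.5 − 23)/17)·5 = 10 + 1.02941 = 11.0294.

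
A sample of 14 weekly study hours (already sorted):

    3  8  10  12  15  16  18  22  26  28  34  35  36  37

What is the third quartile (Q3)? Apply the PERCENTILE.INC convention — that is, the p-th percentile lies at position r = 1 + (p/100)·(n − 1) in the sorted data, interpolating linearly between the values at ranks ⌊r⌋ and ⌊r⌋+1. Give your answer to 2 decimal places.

32.50

n = 14.
r = 1 + (75/100)·(14 − 1) = 1 + 9.75 = 10.75.
Rank 10 is 28 and rank 11 is 34.
Interpolate: 28 + 0.75·(34 − 28) = 28 + 0.75·6 = 32.5.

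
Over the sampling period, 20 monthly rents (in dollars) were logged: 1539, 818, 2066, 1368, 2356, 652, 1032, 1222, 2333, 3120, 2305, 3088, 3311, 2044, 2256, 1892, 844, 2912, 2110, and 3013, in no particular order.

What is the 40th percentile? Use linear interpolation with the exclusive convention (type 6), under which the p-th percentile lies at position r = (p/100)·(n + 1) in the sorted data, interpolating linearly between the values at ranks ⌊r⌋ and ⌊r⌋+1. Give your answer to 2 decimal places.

1952.80

Sorted: 652, 818, 844, 1032, 1222, 1368, 1539, 1892, 2044, 2066, 2110, 2256, 2305, 2333, 2356, 2912, 3013, 3088, 3120, 3311.
n = 20.
r = (40/100)·(20 + 1) = 8.4.
Rank 8 is 1892 and rank 9 is 2044.
Interpolate: 1892 + 0.4·(2044 − 1892) = 1892 + 0.4·152 = 1952.8.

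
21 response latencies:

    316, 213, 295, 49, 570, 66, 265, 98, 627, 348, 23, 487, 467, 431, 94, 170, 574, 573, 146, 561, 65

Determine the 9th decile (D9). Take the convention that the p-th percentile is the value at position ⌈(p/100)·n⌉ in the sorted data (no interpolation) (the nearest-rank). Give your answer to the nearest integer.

573

Sorted: 23, 49, 65, 66, 94, 98, 146, 170, 213, 265, 295, 316, 348, 431, 467, 487, 561, 570, 573, 574, 627.
n = 21.
Position = ⌈90/100 · 21⌉ = ⌈18.9⌉ = 19.
The value at rank 19 is 573.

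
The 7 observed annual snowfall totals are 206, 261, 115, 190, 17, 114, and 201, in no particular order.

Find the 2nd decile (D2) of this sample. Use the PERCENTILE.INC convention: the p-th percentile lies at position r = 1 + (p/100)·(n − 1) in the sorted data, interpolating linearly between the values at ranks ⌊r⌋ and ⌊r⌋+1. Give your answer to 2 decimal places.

Sorted: 17, 114, 115, 190, 201, 206, 261.
n = 7.
r = 1 + (20/100)·(7 − 1) = 1 + 1.2 = 2.2.
Rank 2 is 114 and rank 3 is 115.
Interpolate: 114 + 0.2·(115 − 114) = 114 + 0.2·1 = 114.2.

114.20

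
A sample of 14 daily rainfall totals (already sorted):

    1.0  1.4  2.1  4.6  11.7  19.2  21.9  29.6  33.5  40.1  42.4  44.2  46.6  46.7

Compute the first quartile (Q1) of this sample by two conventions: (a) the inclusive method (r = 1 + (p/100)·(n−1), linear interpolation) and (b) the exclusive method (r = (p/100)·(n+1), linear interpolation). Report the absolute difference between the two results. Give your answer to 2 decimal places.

2.40

n = 14.
(a) r = 4.25; between ranks 4 (4.6) and 5 (11.7): 6.375.
(b) r = 3.75; between ranks 3 (2.1) and 4 (4.6): 3.975.
|6.375 − 3.975| = 2.4.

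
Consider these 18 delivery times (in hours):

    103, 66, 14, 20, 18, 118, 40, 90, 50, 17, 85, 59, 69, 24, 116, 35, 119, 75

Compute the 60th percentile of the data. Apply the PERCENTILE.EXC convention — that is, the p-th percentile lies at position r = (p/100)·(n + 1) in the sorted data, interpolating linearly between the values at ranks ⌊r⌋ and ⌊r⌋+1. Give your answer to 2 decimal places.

71.40

Sorted: 14, 17, 18, 20, 24, 35, 40, 50, 59, 66, 69, 75, 85, 90, 103, 116, 118, 119.
n = 18.
r = (60/100)·(18 + 1) = 11.4.
Rank 11 is 69 and rank 12 is 75.
Interpolate: 69 + 0.4·(75 − 69) = 69 + 0.4·6 = 71.4.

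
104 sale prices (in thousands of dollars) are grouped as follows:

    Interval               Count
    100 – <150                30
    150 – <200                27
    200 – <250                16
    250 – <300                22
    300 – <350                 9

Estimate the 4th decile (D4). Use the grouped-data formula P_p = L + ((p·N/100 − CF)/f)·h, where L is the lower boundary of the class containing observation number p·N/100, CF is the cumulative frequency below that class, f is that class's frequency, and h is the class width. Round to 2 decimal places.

171.48

N = 104; target position k = 40/100 · 104 = 41.6.
Cumulative frequencies: 30, 57, 73, 95, 104.
Observation 41.6 falls in the class 150 – <200.
L = 150, CF = 30, f = 27, h = 50.
P40 = 150 + ((41.6 − 30)/27)·50 = 150 + 21.4815 = 171.481.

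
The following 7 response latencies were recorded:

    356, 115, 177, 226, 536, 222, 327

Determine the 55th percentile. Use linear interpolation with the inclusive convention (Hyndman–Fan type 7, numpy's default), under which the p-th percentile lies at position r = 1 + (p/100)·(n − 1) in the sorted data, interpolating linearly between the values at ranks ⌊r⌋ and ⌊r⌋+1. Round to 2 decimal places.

Sorted: 115, 177, 222, 226, 327, 356, 536.
n = 7.
r = 1 + (55/100)·(7 − 1) = 1 + 3.3 = 4.3.
Rank 4 is 226 and rank 5 is 327.
Interpolate: 226 + 0.3·(327 − 226) = 226 + 0.3·101 = 256.3.

256.30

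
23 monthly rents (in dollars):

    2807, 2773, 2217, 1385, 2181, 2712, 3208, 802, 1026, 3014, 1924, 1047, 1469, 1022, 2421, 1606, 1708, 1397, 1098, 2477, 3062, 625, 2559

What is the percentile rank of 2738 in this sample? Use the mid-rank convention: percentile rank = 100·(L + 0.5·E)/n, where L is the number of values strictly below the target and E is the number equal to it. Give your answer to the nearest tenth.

78.3

Sorted: 625, 802, 1022, 1026, 1047, 1098, 1385, 1397, 1469, 1606, 1708, 1924, 2181, 2217, 2421, 2477, 2559, 2712, 2773, 2807, 3014, 3062, 3208.
Count below 2738: L = 18; count equal: E = 0; n = 23.
Percentile rank = 100·(18 + 0.5·0)/23 = 100·18/23 = 78.26.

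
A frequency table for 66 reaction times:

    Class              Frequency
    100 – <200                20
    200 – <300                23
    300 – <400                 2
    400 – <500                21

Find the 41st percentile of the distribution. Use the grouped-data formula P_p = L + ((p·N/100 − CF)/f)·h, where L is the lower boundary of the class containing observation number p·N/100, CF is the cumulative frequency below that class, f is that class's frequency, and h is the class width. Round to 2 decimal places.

230.70

N = 66; target position k = 41/100 · 66 = 27.06.
Cumulative frequencies: 20, 43, 45, 66.
Observation 27.06 falls in the class 200 – <300.
L = 200, CF = 20, f = 23, h = 100.
P41 = 200 + ((27.06 − 20)/23)·100 = 200 + 30.6957 = 230.696.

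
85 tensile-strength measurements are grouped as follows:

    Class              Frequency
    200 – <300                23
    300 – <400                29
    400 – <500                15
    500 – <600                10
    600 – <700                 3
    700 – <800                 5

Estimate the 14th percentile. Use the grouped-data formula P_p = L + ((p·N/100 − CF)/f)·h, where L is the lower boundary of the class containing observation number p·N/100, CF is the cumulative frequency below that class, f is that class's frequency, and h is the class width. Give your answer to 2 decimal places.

251.74

N = 85; target position k = 14/100 · 85 = 11.9.
Cumulative frequencies: 23, 52, 67, 77, 80, 85.
Observation 11.9 falls in the class 200 – <300.
L = 200, CF = 0, f = 23, h = 100.
P14 = 200 + ((11.9 − 0)/23)·100 = 200 + 51.7391 = 251.739.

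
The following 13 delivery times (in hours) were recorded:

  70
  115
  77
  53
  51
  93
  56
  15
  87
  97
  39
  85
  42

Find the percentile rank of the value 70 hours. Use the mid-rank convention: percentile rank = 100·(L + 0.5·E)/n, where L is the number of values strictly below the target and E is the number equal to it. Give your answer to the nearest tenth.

50.0

Sorted: 15, 39, 42, 51, 53, 56, 70, 77, 85, 87, 93, 97, 115.
Count below 70: L = 6; count equal: E = 1; n = 13.
Percentile rank = 100·(6 + 0.5·1)/13 = 100·6.5/13 = 50.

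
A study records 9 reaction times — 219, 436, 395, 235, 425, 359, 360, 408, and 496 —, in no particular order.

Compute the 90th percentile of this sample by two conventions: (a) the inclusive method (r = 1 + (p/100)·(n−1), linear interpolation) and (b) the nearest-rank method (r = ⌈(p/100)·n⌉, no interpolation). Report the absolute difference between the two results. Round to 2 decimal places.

Sorted: 219, 235, 359, 360, 395, 408, 425, 436, 496.
n = 9.
(a) r = 8.2; between ranks 8 (436) and 9 (496): 448.
(b) the nearest-rank method: rank 9 → 496.
|448 − 496| = 48.

48.00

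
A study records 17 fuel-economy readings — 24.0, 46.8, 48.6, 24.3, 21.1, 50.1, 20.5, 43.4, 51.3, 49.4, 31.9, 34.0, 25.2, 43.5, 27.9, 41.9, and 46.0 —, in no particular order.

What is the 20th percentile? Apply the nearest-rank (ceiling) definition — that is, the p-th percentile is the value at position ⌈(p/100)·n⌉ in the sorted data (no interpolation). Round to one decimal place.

Sorted: 20.5, 21.1, 24.0, 24.3, 25.2, 27.9, 31.9, 34.0, 41.9, 43.4, 43.5, 46.0, 46.8, 48.6, 49.4, 50.1, 51.3.
n = 17.
Position = ⌈20/100 · 17⌉ = ⌈3.4⌉ = 4.
The value at rank 4 is 24.3.

24.3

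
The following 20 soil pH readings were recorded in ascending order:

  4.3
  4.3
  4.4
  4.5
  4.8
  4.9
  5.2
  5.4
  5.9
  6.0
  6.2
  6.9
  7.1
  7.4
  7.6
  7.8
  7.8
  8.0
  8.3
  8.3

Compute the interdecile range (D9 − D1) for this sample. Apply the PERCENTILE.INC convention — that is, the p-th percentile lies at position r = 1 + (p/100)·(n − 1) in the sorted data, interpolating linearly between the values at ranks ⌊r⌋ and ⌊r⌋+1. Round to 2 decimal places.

3.64

n = 20.
P10: r = 2.9; ranks 2–3 are 4.3, 4.4; interpolating gives 4.39.
P90: r = 18.1; ranks 18–19 are 8.0, 8.3; interpolating gives 8.03.
Difference: 8.03 − 4.39 = 3.64.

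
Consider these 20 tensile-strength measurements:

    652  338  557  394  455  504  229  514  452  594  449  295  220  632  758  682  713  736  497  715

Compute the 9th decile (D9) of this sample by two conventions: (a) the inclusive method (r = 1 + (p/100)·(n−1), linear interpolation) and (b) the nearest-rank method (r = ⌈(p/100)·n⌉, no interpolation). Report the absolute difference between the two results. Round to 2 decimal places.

Sorted: 220, 229, 295, 338, 394, 449, 452, 455, 497, 504, 514, 557, 594, 632, 652, 682, 713, 715, 736, 758.
n = 20.
(a) r = 18.1; between ranks 18 (715) and 19 (736): 717.1.
(b) the nearest-rank method: rank 18 → 715.
|717.1 − 715| = 2.1.

2.10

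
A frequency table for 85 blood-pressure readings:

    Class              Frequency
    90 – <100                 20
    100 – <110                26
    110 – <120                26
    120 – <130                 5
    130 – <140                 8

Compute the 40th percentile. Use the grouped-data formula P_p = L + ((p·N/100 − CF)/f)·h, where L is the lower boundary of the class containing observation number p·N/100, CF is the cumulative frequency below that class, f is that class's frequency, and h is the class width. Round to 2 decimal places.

N = 85; target position k = 40/100 · 85 = 34.
Cumulative frequencies: 20, 46, 72, 77, 85.
Observation 34 falls in the class 100 – <110.
L = 100, CF = 20, f = 26, h = 10.
P40 = 100 + ((34 − 20)/26)·10 = 100 + 5.38462 = 105.385.

105.38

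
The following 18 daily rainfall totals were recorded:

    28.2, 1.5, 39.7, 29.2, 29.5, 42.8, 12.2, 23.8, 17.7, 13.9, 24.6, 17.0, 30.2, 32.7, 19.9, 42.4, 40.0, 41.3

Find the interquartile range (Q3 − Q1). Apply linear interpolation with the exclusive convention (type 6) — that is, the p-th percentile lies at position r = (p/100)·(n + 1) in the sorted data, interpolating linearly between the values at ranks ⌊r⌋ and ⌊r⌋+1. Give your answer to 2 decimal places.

Sorted: 1.5, 12.2, 13.9, 17.0, 17.7, 19.9, 23.8, 24.6, 28.2, 29.2, 29.5, 30.2, 32.7, 39.7, 40.0, 41.3, 42.4, 42.8.
n = 18.
P25: r = 4.75; ranks 4–5 are 17.0, 17.7; interpolating gives 17.525.
P75: r = 14.25; ranks 14–15 are 39.7, 40.0; interpolating gives 39.775.
Difference: 39.775 − 17.525 = 22.25.

22.25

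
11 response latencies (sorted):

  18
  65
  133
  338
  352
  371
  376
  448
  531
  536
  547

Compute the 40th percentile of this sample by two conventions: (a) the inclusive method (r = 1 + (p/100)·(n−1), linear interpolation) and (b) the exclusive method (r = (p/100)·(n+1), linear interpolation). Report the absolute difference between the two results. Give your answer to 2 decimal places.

n = 11.
(a) r = 5 → value at rank 5 = 352.
(b) r = 4.8; between ranks 4 (338) and 5 (352): 349.2.
|352 − 349.2| = 2.8.

2.80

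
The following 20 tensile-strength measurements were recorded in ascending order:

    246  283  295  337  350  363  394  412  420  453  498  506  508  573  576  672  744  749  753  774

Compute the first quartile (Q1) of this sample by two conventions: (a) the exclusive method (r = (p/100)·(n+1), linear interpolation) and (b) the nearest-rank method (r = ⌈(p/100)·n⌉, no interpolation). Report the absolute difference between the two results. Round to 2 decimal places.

n = 20.
(a) r = 5.25; between ranks 5 (350) and 6 (363): 353.25.
(b) the nearest-rank method: rank 5 → 350.
|353.25 − 350| = 3.25.

3.25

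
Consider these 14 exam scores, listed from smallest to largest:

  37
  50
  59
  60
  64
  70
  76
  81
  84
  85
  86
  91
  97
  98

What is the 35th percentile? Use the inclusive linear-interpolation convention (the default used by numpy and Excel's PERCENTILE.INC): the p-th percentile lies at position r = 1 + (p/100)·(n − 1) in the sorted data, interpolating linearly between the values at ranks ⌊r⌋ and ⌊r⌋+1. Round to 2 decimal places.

n = 14.
r = 1 + (35/100)·(14 − 1) = 1 + 4.55 = 5.55.
Rank 5 is 64 and rank 6 is 70.
Interpolate: 64 + 0.55·(70 − 64) = 64 + 0.55·6 = 67.3.

67.30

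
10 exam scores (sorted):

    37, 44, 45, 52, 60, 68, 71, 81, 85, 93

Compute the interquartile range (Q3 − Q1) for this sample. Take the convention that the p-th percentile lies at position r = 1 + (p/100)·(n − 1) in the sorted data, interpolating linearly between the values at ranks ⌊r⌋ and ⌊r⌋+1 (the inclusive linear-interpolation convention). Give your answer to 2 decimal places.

n = 10.
P25: r = 3.25; ranks 3–4 are 45, 52; interpolating gives 46.75.
P75: r = 7.75; ranks 7–8 are 71, 81; interpolating gives 78.5.
Difference: 78.5 − 46.75 = 31.75.

31.75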